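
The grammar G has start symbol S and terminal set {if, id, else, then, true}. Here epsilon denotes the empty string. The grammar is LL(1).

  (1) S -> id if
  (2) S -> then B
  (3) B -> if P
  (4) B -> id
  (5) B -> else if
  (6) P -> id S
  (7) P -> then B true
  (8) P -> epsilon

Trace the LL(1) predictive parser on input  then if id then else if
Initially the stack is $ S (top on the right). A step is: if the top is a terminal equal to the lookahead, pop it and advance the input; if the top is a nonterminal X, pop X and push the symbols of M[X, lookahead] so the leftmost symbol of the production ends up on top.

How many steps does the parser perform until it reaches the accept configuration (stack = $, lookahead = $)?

11

step 1: stack=$ S  input=then if id then else if $  — expand S -> then B
step 2: stack=$ B then  input=then if id then else if $  — match then
step 3: stack=$ B  input=if id then else if $  — expand B -> if P
step 4: stack=$ P if  input=if id then else if $  — match if
step 5: stack=$ P  input=id then else if $  — expand P -> id S
step 6: stack=$ S id  input=id then else if $  — match id
step 7: stack=$ S  input=then else if $  — expand S -> then B
step 8: stack=$ B then  input=then else if $  — match then
step 9: stack=$ B  input=else if $  — expand B -> else if
step 10: stack=$ if else  input=else if $  — match else
step 11: stack=$ if  input=if $  — match if
Accept reached after 11 steps.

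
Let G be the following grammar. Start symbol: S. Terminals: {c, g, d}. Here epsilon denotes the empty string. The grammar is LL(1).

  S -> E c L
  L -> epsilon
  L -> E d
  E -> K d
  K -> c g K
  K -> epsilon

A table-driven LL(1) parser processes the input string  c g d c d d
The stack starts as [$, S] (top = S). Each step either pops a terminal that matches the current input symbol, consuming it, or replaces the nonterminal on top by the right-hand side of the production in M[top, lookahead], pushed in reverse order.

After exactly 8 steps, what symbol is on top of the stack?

step 1: stack=$ S  input=c g d c d d $  — expand S -> E c L
step 2: stack=$ L c E  input=c g d c d d $  — expand E -> K d
step 3: stack=$ L c d K  input=c g d c d d $  — expand K -> c g K
step 4: stack=$ L c d K g c  input=c g d c d d $  — match c
step 5: stack=$ L c d K g  input=g d c d d $  — match g
step 6: stack=$ L c d K  input=d c d d $  — expand K -> epsilon
step 7: stack=$ L c d  input=d c d d $  — match d
step 8: stack=$ L c  input=c d d $  — match c
Stack after step 8: $ L (top = L).

L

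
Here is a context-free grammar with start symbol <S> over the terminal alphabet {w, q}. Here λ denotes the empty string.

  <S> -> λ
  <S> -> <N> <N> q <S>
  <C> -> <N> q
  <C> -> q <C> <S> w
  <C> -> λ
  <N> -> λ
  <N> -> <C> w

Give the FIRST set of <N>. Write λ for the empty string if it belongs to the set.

FIRST(<S>): from <S>->λ we get {λ}; from <S>-><N> <N> q <S> we get {q, w}. So FIRST(<S>) = {λ, q, w}.
FIRST(<C>): from <C>-><N> q we get {q, w}; from <C>->q <C> <S> w we get {q}; from <C>->λ we get {λ}. So FIRST(<C>) = {λ, q, w}.
FIRST(<N>): from <N>->λ we get {λ}; from <N>-><C> w we get {q, w}. So FIRST(<N>) = {λ, q, w}.

{λ, q, w}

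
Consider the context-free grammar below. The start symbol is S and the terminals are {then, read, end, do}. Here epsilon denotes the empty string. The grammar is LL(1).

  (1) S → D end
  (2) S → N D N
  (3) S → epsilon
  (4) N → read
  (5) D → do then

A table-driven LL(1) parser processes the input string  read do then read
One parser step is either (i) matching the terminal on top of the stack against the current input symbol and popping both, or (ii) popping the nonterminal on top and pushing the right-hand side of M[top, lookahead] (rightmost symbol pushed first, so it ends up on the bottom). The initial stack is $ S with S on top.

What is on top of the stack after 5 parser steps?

     Stack        Input                Action
  1  $ S          read do then read $  expand S → N D N
  2  $ N D N      read do then read $  expand N → read
  3  $ N D read   read do then read $  match read
  4  $ N D        do then read $       expand D → do then
  5  $ N then do  do then read $       match do
Stack after step 5: $ N then (top = then).

then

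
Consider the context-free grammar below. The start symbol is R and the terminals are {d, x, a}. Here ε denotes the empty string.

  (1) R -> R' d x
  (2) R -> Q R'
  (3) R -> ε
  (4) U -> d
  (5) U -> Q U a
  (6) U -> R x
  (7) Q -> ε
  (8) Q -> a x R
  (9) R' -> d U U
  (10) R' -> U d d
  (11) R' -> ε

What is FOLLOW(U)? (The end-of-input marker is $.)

{$, a, d, x}

FIRST(Q): from Q->ε we get {ε}; from Q->a x R we get {a}. So FIRST(Q) = {ε, a}.
FIRST(R): from R->R' d x we get {a, d, x}; from R->Q R' we get {ε, a, d, x}; from R->ε we get {ε}. So FIRST(R) = {ε, a, d, x}.
FIRST(U): from U->d we get {d}; from U->Q U a we get {a, d, x}; from U->R x we get {a, d, x}. So FIRST(U) = {a, d, x}.
FIRST(R'): from R'->d U U we get {d}; from R'->U d d we get {a, d, x}; from R'->ε we get {ε}. So FIRST(R') = {ε, a, d, x}.
FOLLOW(R) includes $ since R is the start symbol.
FOLLOW(R): in U->R x, R is followed by x with FIRST {x}; in Q->a x R, the suffix after R is empty, so FOLLOW(R) ⊇ FOLLOW(Q) = {$, a, d, x}. Thus FOLLOW(R) = {$, a, d, x}.
FOLLOW(Q): in R->Q R', Q is followed by R' with FIRST {ε, a, d, x}; in R->Q R', the suffix after Q is nullable, so FOLLOW(Q) ⊇ FOLLOW(R) = {$, a, d, x}; in U->Q U a, Q is followed by U a with FIRST {a, d, x}. Thus FOLLOW(Q) = {$, a, d, x}.
FOLLOW(R'): in R->R' d x, R' is followed by d x with FIRST {d}; in R->Q R', the suffix after R' is empty, so FOLLOW(R') ⊇ FOLLOW(R) = {$, a, d, x}. Thus FOLLOW(R') = {$, a, d, x}.
FOLLOW(U): in U->Q U a, U is followed by a with FIRST {a}; in R'->d U U (occurrence 1), U is followed by U with FIRST {a, d, x}; in R'->d U U (occurrence 2), the suffix after U is empty, so FOLLOW(U) ⊇ FOLLOW(R') = {$, a, d, x}; in R'->U d d, U is followed by d d with FIRST {d}. Thus FOLLOW(U) = {$, a, d, x}.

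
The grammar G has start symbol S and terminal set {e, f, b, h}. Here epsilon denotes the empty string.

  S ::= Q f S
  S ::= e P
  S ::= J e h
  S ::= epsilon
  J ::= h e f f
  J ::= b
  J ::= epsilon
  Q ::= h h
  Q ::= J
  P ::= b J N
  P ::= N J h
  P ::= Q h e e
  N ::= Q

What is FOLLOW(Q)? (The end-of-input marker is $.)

FIRST(J): from J::=h e f f we get {h}; from J::=b we get {b}; from J::=epsilon we get {epsilon}. So FIRST(J) = {epsilon, b, h}.
FIRST(Q): from Q::=h h we get {h}; from Q::=J we get {epsilon, b, h}. So FIRST(Q) = {epsilon, b, h}.
FIRST(S): from S::=Q f S we get {b, f, h}; from S::=e P we get {e}; from S::=J e h we get {b, e, h}; from S::=epsilon we get {epsilon}. So FIRST(S) = {epsilon, b, e, f, h}.
FIRST(N): from N::=Q we get {epsilon, b, h}. So FIRST(N) = {epsilon, b, h}.
FIRST(P): from P::=b J N we get {b}; from P::=N J h we get {b, h}; from P::=Q h e e we get {b, h}. So FIRST(P) = {b, h}.
FOLLOW(S) includes $ since S is the start symbol.
FOLLOW(S): in S::=Q f S, the suffix after S is empty (adds nothing new). Thus FOLLOW(S) = {$}.
FOLLOW(P): in S::=e P, the suffix after P is empty, so FOLLOW(P) ⊇ FOLLOW(S) = {$}. Thus FOLLOW(P) = {$}.
FOLLOW(N): in P::=b J N, the suffix after N is empty, so FOLLOW(N) ⊇ FOLLOW(P) = {$}; in P::=N J h, N is followed by J h with FIRST {b, h}. Thus FOLLOW(N) = {$, b, h}.
FOLLOW(Q): in S::=Q f S, Q is followed by f S with FIRST {f}; in P::=Q h e e, Q is followed by h e e with FIRST {h}; in N::=Q, the suffix after Q is empty, so FOLLOW(Q) ⊇ FOLLOW(N) = {$, b, h}. Thus FOLLOW(Q) = {$, b, f, h}.
FOLLOW(J): in S::=J e h, J is followed by e h with FIRST {e}; in Q::=J, the suffix after J is empty, so FOLLOW(J) ⊇ FOLLOW(Q) = {$, b, f, h}; in P::=b J N, J is followed by N with FIRST {epsilon, b, h}; in P::=b J N, the suffix after J is nullable, so FOLLOW(J) ⊇ FOLLOW(P) = {$}; in P::=N J h, J is followed by h with FIRST {h}. Thus FOLLOW(J) = {$, b, e, f, h}.

{$, b, f, h}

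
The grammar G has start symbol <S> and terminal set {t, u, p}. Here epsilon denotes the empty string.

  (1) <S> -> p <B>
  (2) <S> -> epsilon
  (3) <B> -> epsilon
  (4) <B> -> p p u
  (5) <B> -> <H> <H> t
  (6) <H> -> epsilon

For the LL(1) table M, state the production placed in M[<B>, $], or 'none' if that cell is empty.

FIRST(<S>) = {epsilon, p}
FIRST(<H>) = {epsilon}
FIRST(<B>) = {epsilon, p, t}  (via <H> <H> t)
FOLLOW(<S>) includes $ since <S> is the start symbol.
FOLLOW(<S>): <S> appears on no right-hand side. Thus FOLLOW(<S>) = {$}.
FOLLOW(<B>): in <S>->p <B>, the suffix after <B> is empty, so FOLLOW(<B>) ⊇ FOLLOW(<S>) = {$}. Thus FOLLOW(<B>) = {$}.
For <B> -> epsilon: FIRST(epsilon) = {epsilon}, so it goes in M[<B>, t] for t ∈ {}; since epsilon ∈ FIRST, also for every t ∈ FOLLOW(<B>) = {$}.
For <B> -> p p u: FIRST(p p u) = {p}, so it goes in M[<B>, t] for t ∈ {p}.
For <B> -> <H> <H> t: FIRST(<H> <H> t) = {t}, so it goes in M[<B>, t] for t ∈ {t}.

<B> -> epsilon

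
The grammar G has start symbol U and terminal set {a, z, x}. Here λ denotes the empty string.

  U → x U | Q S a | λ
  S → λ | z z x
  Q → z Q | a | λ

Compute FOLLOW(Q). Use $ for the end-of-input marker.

{a, z}

FIRST(S) = {λ, z}
FIRST(Q) = {λ, a, z}
FIRST(U) = {λ, a, x, z}  (via Q S a)
FOLLOW(U) includes $ since U is the start symbol.
FOLLOW(U): in U→x U, the suffix after U is empty (adds nothing new). Thus FOLLOW(U) = {$}.
FOLLOW(S): in U→Q S a, S is followed by a with FIRST {a}. Thus FOLLOW(S) = {a}.
FOLLOW(Q): in U→Q S a, Q is followed by S a with FIRST {a, z}; in Q→z Q, the suffix after Q is empty (adds nothing new). Thus FOLLOW(Q) = {a, z}.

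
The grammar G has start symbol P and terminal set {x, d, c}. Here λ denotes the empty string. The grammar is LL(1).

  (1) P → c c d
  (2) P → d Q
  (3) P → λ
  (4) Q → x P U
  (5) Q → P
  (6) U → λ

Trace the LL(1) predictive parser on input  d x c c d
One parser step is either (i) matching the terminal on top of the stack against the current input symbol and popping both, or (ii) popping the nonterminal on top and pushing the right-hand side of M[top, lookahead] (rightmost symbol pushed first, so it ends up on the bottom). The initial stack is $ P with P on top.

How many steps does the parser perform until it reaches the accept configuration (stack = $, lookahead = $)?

9

     Stack      Input        Action
  1  $ P        d x c c d $  expand P → d Q
  2  $ Q d      d x c c d $  match d
  3  $ Q        x c c d $    expand Q → x P U
  4  $ U P x    x c c d $    match x
  5  $ U P      c c d $      expand P → c c d
  6  $ U d c c  c c d $      match c
  7  $ U d c    c d $        match c
  8  $ U d      d $          match d
  9  $ U        $            expand U → λ
Accept reached after 9 steps.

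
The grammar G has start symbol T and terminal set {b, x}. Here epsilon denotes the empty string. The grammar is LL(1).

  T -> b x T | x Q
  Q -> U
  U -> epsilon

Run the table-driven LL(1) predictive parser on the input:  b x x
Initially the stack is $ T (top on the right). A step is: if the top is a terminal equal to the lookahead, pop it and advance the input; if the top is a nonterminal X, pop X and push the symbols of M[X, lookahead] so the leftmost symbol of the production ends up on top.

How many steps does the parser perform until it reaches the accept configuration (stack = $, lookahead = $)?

7

step 1: stack=$ T  input=b x x $  — expand T -> b x T
step 2: stack=$ T x b  input=b x x $  — match b
step 3: stack=$ T x  input=x x $  — match x
step 4: stack=$ T  input=x $  — expand T -> x Q
step 5: stack=$ Q x  input=x $  — match x
step 6: stack=$ Q  input=$  — expand Q -> U
step 7: stack=$ U  input=$  — expand U -> epsilon
Accept reached after 7 steps.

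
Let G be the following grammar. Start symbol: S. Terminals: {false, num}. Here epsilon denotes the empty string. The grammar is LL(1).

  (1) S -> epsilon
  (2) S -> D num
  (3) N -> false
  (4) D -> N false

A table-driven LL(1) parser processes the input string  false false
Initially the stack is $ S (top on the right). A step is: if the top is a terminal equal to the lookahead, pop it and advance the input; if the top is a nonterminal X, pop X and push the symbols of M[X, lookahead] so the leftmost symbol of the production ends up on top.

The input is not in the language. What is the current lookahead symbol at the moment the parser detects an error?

$

     Stack              Input          Action
  1  $ S                false false $  expand S -> D num
  2  $ num D            false false $  expand D -> N false
  3  $ num false N      false false $  expand N -> false
  4  $ num false false  false false $  match false
  5  $ num false        false $        match false
  6  $ num              $              error: top is terminal num but lookahead is $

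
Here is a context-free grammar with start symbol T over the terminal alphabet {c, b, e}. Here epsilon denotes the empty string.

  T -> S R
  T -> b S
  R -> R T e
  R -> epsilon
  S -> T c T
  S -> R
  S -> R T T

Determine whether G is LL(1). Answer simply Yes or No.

FIRST(T) = {epsilon, b, c, e}
FIRST(R) = {epsilon, b, c, e}
FIRST(S) = {epsilon, b, c, e}
FOLLOW(T) = {$, b, c, e}
FOLLOW(R) = {$, b, c, e}
FOLLOW(S) = {$, b, c, e}
Cell M[R, b] receives both R -> R T e and R -> epsilon — the grammar is not LL(1).

No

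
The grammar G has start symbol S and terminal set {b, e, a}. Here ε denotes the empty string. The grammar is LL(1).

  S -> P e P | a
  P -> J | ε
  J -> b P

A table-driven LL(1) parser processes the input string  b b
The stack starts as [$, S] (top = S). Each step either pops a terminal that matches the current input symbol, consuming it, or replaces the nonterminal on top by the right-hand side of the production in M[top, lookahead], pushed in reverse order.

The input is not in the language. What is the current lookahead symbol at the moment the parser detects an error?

step 1: stack=$ S  input=b b $  — expand S -> P e P
step 2: stack=$ P e P  input=b b $  — expand P -> J
step 3: stack=$ P e J  input=b b $  — expand J -> b P
step 4: stack=$ P e P b  input=b b $  — match b
step 5: stack=$ P e P  input=b $  — expand P -> J
step 6: stack=$ P e J  input=b $  — expand J -> b P
step 7: stack=$ P e P b  input=b $  — match b
step 8: stack=$ P e P  input=$  — expand P -> ε
step 9: stack=$ P e  input=$  — error: top is terminal e but lookahead is $

$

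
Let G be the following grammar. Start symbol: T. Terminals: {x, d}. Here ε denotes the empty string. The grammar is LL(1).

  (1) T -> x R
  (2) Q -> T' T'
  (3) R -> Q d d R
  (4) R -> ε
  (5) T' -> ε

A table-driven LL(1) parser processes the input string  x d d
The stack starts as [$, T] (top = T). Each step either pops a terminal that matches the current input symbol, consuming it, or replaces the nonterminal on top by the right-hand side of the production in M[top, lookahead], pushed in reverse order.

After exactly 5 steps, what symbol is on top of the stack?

T'

     Stack          Input    Action
  1  $ T            x d d $  expand T -> x R
  2  $ R x          x d d $  match x
  3  $ R            d d $    expand R -> Q d d R
  4  $ R d d Q      d d $    expand Q -> T' T'
  5  $ R d d T' T'  d d $    expand T' -> ε
Stack after step 5: $ R d d T' (top = T').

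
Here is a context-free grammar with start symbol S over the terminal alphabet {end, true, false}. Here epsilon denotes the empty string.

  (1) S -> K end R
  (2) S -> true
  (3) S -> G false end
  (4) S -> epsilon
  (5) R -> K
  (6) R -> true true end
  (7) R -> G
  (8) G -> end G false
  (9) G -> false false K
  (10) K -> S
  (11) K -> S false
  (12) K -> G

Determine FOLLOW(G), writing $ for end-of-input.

{$, end, false}

FIRST(G): from G->end G false we get {end}; from G->false false K we get {false}. So FIRST(G) = {end, false}.
FIRST(S): from S->K end R we get {end, false, true}; from S->true we get {true}; from S->G false end we get {end, false}; from S->epsilon we get {epsilon}. So FIRST(S) = {epsilon, end, false, true}.
FIRST(K): from K->S we get {epsilon, end, false, true}; from K->S false we get {end, false, true}; from K->G we get {end, false}. So FIRST(K) = {epsilon, end, false, true}.
FIRST(R): from R->K we get {epsilon, end, false, true}; from R->true true end we get {true}; from R->G we get {end, false}. So FIRST(R) = {epsilon, end, false, true}.
FOLLOW(S) includes $ since S is the start symbol.
FOLLOW(S): in K->S, the suffix after S is empty, so FOLLOW(S) ⊇ FOLLOW(K) = {$, end, false}; in K->S false, S is followed by false with FIRST {false}. Thus FOLLOW(S) = {$, end, false}.
FOLLOW(R): in S->K end R, the suffix after R is empty, so FOLLOW(R) ⊇ FOLLOW(S) = {$, end, false}. Thus FOLLOW(R) = {$, end, false}.
FOLLOW(G): in S->G false end, G is followed by false end with FIRST {false}; in R->G, the suffix after G is empty, so FOLLOW(G) ⊇ FOLLOW(R) = {$, end, false}; in G->end G false, G is followed by false with FIRST {false}; in K->G, the suffix after G is empty, so FOLLOW(G) ⊇ FOLLOW(K) = {$, end, false}. Thus FOLLOW(G) = {$, end, false}.
FOLLOW(K): in S->K end R, K is followed by end R with FIRST {end}; in R->K, the suffix after K is empty, so FOLLOW(K) ⊇ FOLLOW(R) = {$, end, false}; in G->false false K, the suffix after K is empty, so FOLLOW(K) ⊇ FOLLOW(G) = {$, end, false}. Thus FOLLOW(K) = {$, end, false}.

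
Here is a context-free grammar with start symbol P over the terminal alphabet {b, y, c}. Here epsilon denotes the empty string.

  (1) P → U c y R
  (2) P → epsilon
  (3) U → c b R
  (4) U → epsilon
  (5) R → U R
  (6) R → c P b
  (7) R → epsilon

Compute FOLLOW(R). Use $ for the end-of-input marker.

FIRST(U) = {epsilon, c}
FIRST(P) = {epsilon, c}  (via U c y R)
FIRST(R) = {epsilon, c}  (via U R)
FOLLOW(P) includes $ since P is the start symbol.
FOLLOW(P): in R→c P b, P is followed by b with FIRST {b}. Thus FOLLOW(P) = {$, b}.
FOLLOW(U): in P→U c y R, U is followed by c y R with FIRST {c}; in R→U R, U is followed by R with FIRST {epsilon, c}; in R→U R, the suffix after U is nullable, so FOLLOW(U) ⊇ FOLLOW(R) = {$, b, c}. Thus FOLLOW(U) = {$, b, c}.
FOLLOW(R): in P→U c y R, the suffix after R is empty, so FOLLOW(R) ⊇ FOLLOW(P) = {$, b}; in U→c b R, the suffix after R is empty, so FOLLOW(R) ⊇ FOLLOW(U) = {$, b, c}; in R→U R, the suffix after R is empty (adds nothing new). Thus FOLLOW(R) = {$, b, c}.

{$, b, c}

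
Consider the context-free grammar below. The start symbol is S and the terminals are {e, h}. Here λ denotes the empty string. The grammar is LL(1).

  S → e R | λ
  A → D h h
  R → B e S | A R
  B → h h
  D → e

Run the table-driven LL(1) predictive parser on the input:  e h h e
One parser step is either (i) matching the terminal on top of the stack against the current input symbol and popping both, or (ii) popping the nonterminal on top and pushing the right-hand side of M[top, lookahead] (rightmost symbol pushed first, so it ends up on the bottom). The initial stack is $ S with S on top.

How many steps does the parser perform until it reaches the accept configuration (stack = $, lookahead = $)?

step 1: stack=$ S  input=e h h e $  — expand S → e R
step 2: stack=$ R e  input=e h h e $  — match e
step 3: stack=$ R  input=h h e $  — expand R → B e S
step 4: stack=$ S e B  input=h h e $  — expand B → h h
step 5: stack=$ S e h h  input=h h e $  — match h
step 6: stack=$ S e h  input=h e $  — match h
step 7: stack=$ S e  input=e $  — match e
step 8: stack=$ S  input=$  — expand S → λ
Accept reached after 8 steps.

8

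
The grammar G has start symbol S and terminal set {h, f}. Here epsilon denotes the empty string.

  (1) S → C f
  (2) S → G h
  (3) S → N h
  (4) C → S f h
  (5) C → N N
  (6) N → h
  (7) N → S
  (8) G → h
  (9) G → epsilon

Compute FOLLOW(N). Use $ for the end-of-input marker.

FIRST(G): from G→h we get {h}; from G→epsilon we get {epsilon}. So FIRST(G) = {epsilon, h}.
FIRST(S): from S→C f we get {h}; from S→G h we get {h}; from S→N h we get {h}. So FIRST(S) = {h}.
FIRST(N): from N→h we get {h}; from N→S we get {h}. So FIRST(N) = {h}.
FIRST(C): from C→S f h we get {h}; from C→N N we get {h}. So FIRST(C) = {h}.
FOLLOW(S) includes $ since S is the start symbol.
FOLLOW(C): in S→C f, C is followed by f with FIRST {f}. Thus FOLLOW(C) = {f}.
FOLLOW(N): in S→N h, N is followed by h with FIRST {h}; in C→N N (occurrence 1), N is followed by N with FIRST {h}; in C→N N (occurrence 2), the suffix after N is empty, so FOLLOW(N) ⊇ FOLLOW(C) = {f}. Thus FOLLOW(N) = {f, h}.
FOLLOW(S): in C→S f h, S is followed by f h with FIRST {f}; in N→S, the suffix after S is empty, so FOLLOW(S) ⊇ FOLLOW(N) = {f, h}. Thus FOLLOW(S) = {$, f, h}.
FOLLOW(G): in S→G h, G is followed by h with FIRST {h}. Thus FOLLOW(G) = {h}.

{f, h}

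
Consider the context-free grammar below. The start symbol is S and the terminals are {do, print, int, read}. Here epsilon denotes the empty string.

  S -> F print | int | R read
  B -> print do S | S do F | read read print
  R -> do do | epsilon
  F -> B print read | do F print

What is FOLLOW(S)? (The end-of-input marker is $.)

{$, do, print}

FIRST(R): from R->do do we get {do}; from R->epsilon we get {epsilon}. So FIRST(R) = {epsilon, do}.
FIRST(S): from S->F print we get {do, int, print, read}; from S->int we get {int}; from S->R read we get {do, read}. So FIRST(S) = {do, int, print, read}.
FIRST(B): from B->print do S we get {print}; from B->S do F we get {do, int, print, read}; from B->read read print we get {read}. So FIRST(B) = {do, int, print, read}.
FIRST(F): from F->B print read we get {do, int, print, read}; from F->do F print we get {do}. So FIRST(F) = {do, int, print, read}.
FOLLOW(S) includes $ since S is the start symbol.
FOLLOW(B): in F->B print read, B is followed by print read with FIRST {print}. Thus FOLLOW(B) = {print}.
FOLLOW(S): in B->print do S, the suffix after S is empty, so FOLLOW(S) ⊇ FOLLOW(B) = {print}; in B->S do F, S is followed by do F with FIRST {do}. Thus FOLLOW(S) = {$, do, print}.
FOLLOW(R): in S->R read, R is followed by read with FIRST {read}. Thus FOLLOW(R) = {read}.
FOLLOW(F): in S->F print, F is followed by print with FIRST {print}; in B->S do F, the suffix after F is empty, so FOLLOW(F) ⊇ FOLLOW(B) = {print}; in F->do F print, F is followed by print with FIRST {print}. Thus FOLLOW(F) = {print}.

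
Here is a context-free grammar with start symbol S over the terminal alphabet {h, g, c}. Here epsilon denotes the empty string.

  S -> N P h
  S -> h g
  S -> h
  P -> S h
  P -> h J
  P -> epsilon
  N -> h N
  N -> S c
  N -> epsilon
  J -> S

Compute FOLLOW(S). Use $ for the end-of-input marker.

{$, c, h}

FIRST(S): from S->N P h we get {h}; from S->h g we get {h}; from S->h we get {h}. So FIRST(S) = {h}.
FIRST(P): from P->S h we get {h}; from P->h J we get {h}; from P->epsilon we get {epsilon}. So FIRST(P) = {epsilon, h}.
FIRST(N): from N->h N we get {h}; from N->S c we get {h}; from N->epsilon we get {epsilon}. So FIRST(N) = {epsilon, h}.
FIRST(J): from J->S we get {h}. So FIRST(J) = {h}.
FOLLOW(S) includes $ since S is the start symbol.
FOLLOW(P): in S->N P h, P is followed by h with FIRST {h}. Thus FOLLOW(P) = {h}.
FOLLOW(N): in S->N P h, N is followed by P h with FIRST {h}; in N->h N, the suffix after N is empty (adds nothing new). Thus FOLLOW(N) = {h}.
FOLLOW(J): in P->h J, the suffix after J is empty, so FOLLOW(J) ⊇ FOLLOW(P) = {h}. Thus FOLLOW(J) = {h}.
FOLLOW(S): in P->S h, S is followed by h with FIRST {h}; in N->S c, S is followed by c with FIRST {c}; in J->S, the suffix after S is empty, so FOLLOW(S) ⊇ FOLLOW(J) = {h}. Thus FOLLOW(S) = {$, c, h}.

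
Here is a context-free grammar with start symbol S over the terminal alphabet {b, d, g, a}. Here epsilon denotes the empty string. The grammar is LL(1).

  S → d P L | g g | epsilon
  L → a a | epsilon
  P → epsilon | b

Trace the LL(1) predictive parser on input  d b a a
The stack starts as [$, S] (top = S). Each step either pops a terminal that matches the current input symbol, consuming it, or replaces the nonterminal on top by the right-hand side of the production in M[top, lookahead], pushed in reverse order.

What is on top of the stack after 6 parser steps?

     Stack    Input      Action
  1  $ S      d b a a $  expand S → d P L
  2  $ L P d  d b a a $  match d
  3  $ L P    b a a $    expand P → b
  4  $ L b    b a a $    match b
  5  $ L      a a $      expand L → a a
  6  $ a a    a a $      match a
Stack after step 6: $ a (top = a).

a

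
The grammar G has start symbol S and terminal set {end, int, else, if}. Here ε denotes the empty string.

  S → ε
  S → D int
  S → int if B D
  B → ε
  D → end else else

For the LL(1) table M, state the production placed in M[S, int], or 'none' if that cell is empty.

FIRST(B): from B→ε we get {ε}. So FIRST(B) = {ε}.
FIRST(D): from D→end else else we get {end}. So FIRST(D) = {end}.
FIRST(S): from S→ε we get {ε}; from S→D int we get {end}; from S→int if B D we get {int}. So FIRST(S) = {ε, end, int}.
FOLLOW(S) includes $ since S is the start symbol.
FOLLOW(S): S appears on no right-hand side. Thus FOLLOW(S) = {$}.
For S → ε: FIRST(ε) = {ε}, so it goes in M[S, t] for t ∈ {}; since ε ∈ FIRST, also for every t ∈ FOLLOW(S) = {$}.
For S → D int: FIRST(D int) = {end}, so it goes in M[S, t] for t ∈ {end}.
For S → int if B D: FIRST(int if B D) = {int}, so it goes in M[S, t] for t ∈ {int}.

S → int if B D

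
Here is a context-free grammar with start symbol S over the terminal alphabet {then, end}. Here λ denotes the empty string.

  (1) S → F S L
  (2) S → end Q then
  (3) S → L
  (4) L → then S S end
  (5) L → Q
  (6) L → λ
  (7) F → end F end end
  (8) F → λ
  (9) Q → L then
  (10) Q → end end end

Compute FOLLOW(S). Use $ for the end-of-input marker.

FIRST(F): from F→end F end end we get {end}; from F→λ we get {λ}. So FIRST(F) = {λ, end}.
FIRST(S): from S→F S L we get {λ, end, then}; from S→end Q then we get {end}; from S→L we get {λ, end, then}. So FIRST(S) = {λ, end, then}.
FIRST(L): from L→then S S end we get {then}; from L→Q we get {end, then}; from L→λ we get {λ}. So FIRST(L) = {λ, end, then}.
FIRST(Q): from Q→L then we get {end, then}; from Q→end end end we get {end}. So FIRST(Q) = {end, then}.
FOLLOW(S) includes $ since S is the start symbol.
FOLLOW(S): in S→F S L, S is followed by L with FIRST {λ, end, then}; in S→F S L, the suffix after S is nullable (adds nothing new); in L→then S S end (occurrence 1), S is followed by S end with FIRST {end, then}; in L→then S S end (occurrence 2), S is followed by end with FIRST {end}. Thus FOLLOW(S) = {$, end, then}.
FOLLOW(L): in S→F S L, the suffix after L is empty, so FOLLOW(L) ⊇ FOLLOW(S) = {$, end, then}; in S→L, the suffix after L is empty, so FOLLOW(L) ⊇ FOLLOW(S) = {$, end, then}; in Q→L then, L is followed by then with FIRST {then}. Thus FOLLOW(L) = {$, end, then}.
FOLLOW(F): in S→F S L, F is followed by S L with FIRST {λ, end, then}; in S→F S L, the suffix after F is nullable, so FOLLOW(F) ⊇ FOLLOW(S) = {$, end, then}; in F→end F end end, F is followed by end end with FIRST {end}. Thus FOLLOW(F) = {$, end, then}.
FOLLOW(Q): in S→end Q then, Q is followed by then with FIRST {then}; in L→Q, the suffix after Q is empty, so FOLLOW(Q) ⊇ FOLLOW(L) = {$, end, then}. Thus FOLLOW(Q) = {$, end, then}.

{$, end, then}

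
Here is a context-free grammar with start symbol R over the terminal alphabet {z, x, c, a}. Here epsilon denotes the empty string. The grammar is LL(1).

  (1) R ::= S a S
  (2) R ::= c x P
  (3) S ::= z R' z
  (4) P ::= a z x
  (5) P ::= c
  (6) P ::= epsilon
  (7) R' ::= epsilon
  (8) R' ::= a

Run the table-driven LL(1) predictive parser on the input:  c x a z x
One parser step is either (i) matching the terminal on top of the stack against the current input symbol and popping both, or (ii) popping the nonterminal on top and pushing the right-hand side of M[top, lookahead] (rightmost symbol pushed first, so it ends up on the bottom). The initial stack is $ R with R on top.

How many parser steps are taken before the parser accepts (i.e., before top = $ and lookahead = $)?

     Stack    Input        Action
  1  $ R      c x a z x $  expand R ::= c x P
  2  $ P x c  c x a z x $  match c
  3  $ P x    x a z x $    match x
  4  $ P      a z x $      expand P ::= a z x
  5  $ x z a  a z x $      match a
  6  $ x z    z x $        match z
  7  $ x      x $          match x
Accept reached after 7 steps.

7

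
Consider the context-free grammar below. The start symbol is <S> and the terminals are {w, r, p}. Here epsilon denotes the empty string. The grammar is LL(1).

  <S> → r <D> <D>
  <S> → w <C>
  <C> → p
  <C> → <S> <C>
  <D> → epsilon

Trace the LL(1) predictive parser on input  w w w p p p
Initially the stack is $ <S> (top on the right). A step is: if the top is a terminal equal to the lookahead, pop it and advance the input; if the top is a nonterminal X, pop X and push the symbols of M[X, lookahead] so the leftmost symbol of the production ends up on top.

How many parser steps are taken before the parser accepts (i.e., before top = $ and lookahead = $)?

14

step 1: stack=$ <S>  input=w w w p p p $  — expand <S> → w <C>
step 2: stack=$ <C> w  input=w w w p p p $  — match w
step 3: stack=$ <C>  input=w w p p p $  — expand <C> → <S> <C>
step 4: stack=$ <C> <S>  input=w w p p p $  — expand <S> → w <C>
step 5: stack=$ <C> <C> w  input=w w p p p $  — match w
step 6: stack=$ <C> <C>  input=w p p p $  — expand <C> → <S> <C>
step 7: stack=$ <C> <C> <S>  input=w p p p $  — expand <S> → w <C>
step 8: stack=$ <C> <C> <C> w  input=w p p p $  — match w
step 9: stack=$ <C> <C> <C>  input=p p p $  — expand <C> → p
step 10: stack=$ <C> <C> p  input=p p p $  — match p
step 11: stack=$ <C> <C>  input=p p $  — expand <C> → p
step 12: stack=$ <C> p  input=p p $  — match p
step 13: stack=$ <C>  input=p $  — expand <C> → p
step 14: stack=$ p  input=p $  — match p
Accept reached after 14 steps.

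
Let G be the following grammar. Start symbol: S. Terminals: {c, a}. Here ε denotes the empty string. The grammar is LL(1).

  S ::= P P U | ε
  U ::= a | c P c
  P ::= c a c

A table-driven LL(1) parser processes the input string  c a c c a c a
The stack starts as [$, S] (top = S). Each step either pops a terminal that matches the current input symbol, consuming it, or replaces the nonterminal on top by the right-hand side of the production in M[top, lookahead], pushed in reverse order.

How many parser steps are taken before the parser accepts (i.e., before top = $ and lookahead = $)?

11

      Stack        Input            Action
   1  $ S          c a c c a c a $  expand S ::= P P U
   2  $ U P P      c a c c a c a $  expand P ::= c a c
   3  $ U P c a c  c a c c a c a $  match c
   4  $ U P c a    a c c a c a $    match a
   5  $ U P c      c c a c a $      match c
   6  $ U P        c a c a $        expand P ::= c a c
   7  $ U c a c    c a c a $        match c
   8  $ U c a      a c a $          match a
   9  $ U c        c a $            match c
  10  $ U          a $              expand U ::= a
  11  $ a          a $              match a
Accept reached after 11 steps.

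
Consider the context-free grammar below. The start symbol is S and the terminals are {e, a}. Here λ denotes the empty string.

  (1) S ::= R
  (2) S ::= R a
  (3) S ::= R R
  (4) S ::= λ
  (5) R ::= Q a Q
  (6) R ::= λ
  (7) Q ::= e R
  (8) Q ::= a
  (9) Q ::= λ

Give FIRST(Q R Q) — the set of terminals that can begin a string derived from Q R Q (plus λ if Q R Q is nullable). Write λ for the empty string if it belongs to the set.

{λ, a, e}

FIRST(Q): from Q::=e R we get {e}; from Q::=a we get {a}; from Q::=λ we get {λ}. So FIRST(Q) = {λ, a, e}.
FIRST(R): from R::=Q a Q we get {a, e}; from R::=λ we get {λ}. So FIRST(R) = {λ, a, e}.
FIRST(S): from S::=R we get {λ, a, e}; from S::=R a we get {a, e}; from S::=R R we get {λ, a, e}; from S::=λ we get {λ}. So FIRST(S) = {λ, a, e}.
FIRST(Q R Q): take FIRST of each symbol in turn, carrying on past any symbol whose FIRST contains λ; result {λ, a, e}.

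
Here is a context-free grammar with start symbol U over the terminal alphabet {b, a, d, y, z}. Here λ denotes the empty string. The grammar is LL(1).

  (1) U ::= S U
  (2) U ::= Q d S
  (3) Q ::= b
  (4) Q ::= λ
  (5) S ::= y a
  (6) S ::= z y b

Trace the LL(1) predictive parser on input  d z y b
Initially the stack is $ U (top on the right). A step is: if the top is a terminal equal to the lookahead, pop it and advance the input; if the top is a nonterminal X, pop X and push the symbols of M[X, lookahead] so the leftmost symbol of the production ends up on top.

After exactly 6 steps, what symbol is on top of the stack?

b

     Stack    Input      Action
  1  $ U      d z y b $  expand U ::= Q d S
  2  $ S d Q  d z y b $  expand Q ::= λ
  3  $ S d    d z y b $  match d
  4  $ S      z y b $    expand S ::= z y b
  5  $ b y z  z y b $    match z
  6  $ b y    y b $      match y
Stack after step 6: $ b (top = b).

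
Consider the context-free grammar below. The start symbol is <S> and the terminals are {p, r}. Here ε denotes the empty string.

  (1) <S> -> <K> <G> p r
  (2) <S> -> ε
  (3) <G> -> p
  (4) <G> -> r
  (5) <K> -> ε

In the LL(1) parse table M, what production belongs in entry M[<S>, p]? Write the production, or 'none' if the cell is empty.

<S> -> <K> <G> p r

FIRST(<G>): from <G>->p we get {p}; from <G>->r we get {r}. So FIRST(<G>) = {p, r}.
FIRST(<K>): from <K>->ε we get {ε}. So FIRST(<K>) = {ε}.
FIRST(<S>): from <S>-><K> <G> p r we get {p, r}; from <S>->ε we get {ε}. So FIRST(<S>) = {ε, p, r}.
FOLLOW(<S>) includes $ since <S> is the start symbol.
FOLLOW(<S>): <S> appears on no right-hand side. Thus FOLLOW(<S>) = {$}.
For <S> -> <K> <G> p r: FIRST(<K> <G> p r) = {p, r}, so it goes in M[<S>, t] for t ∈ {p, r}.
For <S> -> ε: FIRST(ε) = {ε}, so it goes in M[<S>, t] for t ∈ {}; since ε ∈ FIRST, also for every t ∈ FOLLOW(<S>) = {$}.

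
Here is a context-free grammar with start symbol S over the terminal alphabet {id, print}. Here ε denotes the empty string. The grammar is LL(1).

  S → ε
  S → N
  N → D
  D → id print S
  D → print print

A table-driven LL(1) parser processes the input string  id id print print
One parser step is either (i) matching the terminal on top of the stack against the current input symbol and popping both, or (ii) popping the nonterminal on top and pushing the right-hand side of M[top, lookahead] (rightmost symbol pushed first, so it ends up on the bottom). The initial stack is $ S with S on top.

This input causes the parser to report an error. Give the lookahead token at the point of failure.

id

     Stack         Input                Action
  1  $ S           id id print print $  expand S → N
  2  $ N           id id print print $  expand N → D
  3  $ D           id id print print $  expand D → id print S
  4  $ S print id  id id print print $  match id
  5  $ S print     id print print $     error: top is terminal print but lookahead is id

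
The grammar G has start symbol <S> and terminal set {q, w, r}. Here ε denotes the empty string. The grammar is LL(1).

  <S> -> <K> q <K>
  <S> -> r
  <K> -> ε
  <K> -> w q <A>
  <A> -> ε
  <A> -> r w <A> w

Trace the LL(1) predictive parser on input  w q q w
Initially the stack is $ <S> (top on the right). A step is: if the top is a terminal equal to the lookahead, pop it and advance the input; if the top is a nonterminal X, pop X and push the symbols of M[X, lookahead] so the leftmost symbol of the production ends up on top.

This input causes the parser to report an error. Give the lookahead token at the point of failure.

step 1: stack=$ <S>  input=w q q w $  — expand <S> -> <K> q <K>
step 2: stack=$ <K> q <K>  input=w q q w $  — expand <K> -> w q <A>
step 3: stack=$ <K> q <A> q w  input=w q q w $  — match w
step 4: stack=$ <K> q <A> q  input=q q w $  — match q
step 5: stack=$ <K> q <A>  input=q w $  — expand <A> -> ε
step 6: stack=$ <K> q  input=q w $  — match q
step 7: stack=$ <K>  input=w $  — expand <K> -> w q <A>
step 8: stack=$ <A> q w  input=w $  — match w
step 9: stack=$ <A> q  input=$  — error: top is terminal q but lookahead is $

$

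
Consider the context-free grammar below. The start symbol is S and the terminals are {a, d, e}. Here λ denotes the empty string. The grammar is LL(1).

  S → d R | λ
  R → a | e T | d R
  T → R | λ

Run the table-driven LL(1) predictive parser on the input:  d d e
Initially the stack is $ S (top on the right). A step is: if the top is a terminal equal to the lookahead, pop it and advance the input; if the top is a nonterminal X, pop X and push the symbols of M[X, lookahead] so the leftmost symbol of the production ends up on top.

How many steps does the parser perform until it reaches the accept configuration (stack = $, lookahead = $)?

step 1: stack=$ S  input=d d e $  — expand S → d R
step 2: stack=$ R d  input=d d e $  — match d
step 3: stack=$ R  input=d e $  — expand R → d R
step 4: stack=$ R d  input=d e $  — match d
step 5: stack=$ R  input=e $  — expand R → e T
step 6: stack=$ T e  input=e $  — match e
step 7: stack=$ T  input=$  — expand T → λ
Accept reached after 7 steps.

7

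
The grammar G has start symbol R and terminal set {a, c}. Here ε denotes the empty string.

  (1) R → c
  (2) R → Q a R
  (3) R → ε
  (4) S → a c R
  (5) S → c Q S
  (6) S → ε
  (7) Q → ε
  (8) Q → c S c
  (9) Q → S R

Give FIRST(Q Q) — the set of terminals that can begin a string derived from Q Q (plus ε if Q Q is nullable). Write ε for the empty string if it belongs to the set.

{ε, a, c}

FIRST(S) = {ε, a, c}
FIRST(R) = {ε, a, c}  (via Q a R)
FIRST(Q) = {ε, a, c}  (via S R)
FIRST(Q Q): take FIRST of each symbol in turn, carrying on past any symbol whose FIRST contains ε; result {ε, a, c}.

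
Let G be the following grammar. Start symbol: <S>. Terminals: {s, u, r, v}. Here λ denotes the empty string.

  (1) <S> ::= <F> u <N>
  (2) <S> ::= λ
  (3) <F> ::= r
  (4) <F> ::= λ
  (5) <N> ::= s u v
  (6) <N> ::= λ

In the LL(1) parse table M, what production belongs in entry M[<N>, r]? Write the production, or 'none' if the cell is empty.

none

FIRST(<F>) = {λ, r}
FIRST(<N>) = {λ, s}
FIRST(<S>) = {λ, r, u}  (via <F> u <N>)
FOLLOW(<S>) includes $ since <S> is the start symbol.
FOLLOW(<S>): <S> appears on no right-hand side. Thus FOLLOW(<S>) = {$}.
FOLLOW(<N>): in <S>::=<F> u <N>, the suffix after <N> is empty, so FOLLOW(<N>) ⊇ FOLLOW(<S>) = {$}. Thus FOLLOW(<N>) = {$}.
For <N> ::= s u v: FIRST(s u v) = {s}, so it goes in M[<N>, t] for t ∈ {s}.
For <N> ::= λ: FIRST(λ) = {λ}, so it goes in M[<N>, t] for t ∈ {}; since λ ∈ FIRST, also for every t ∈ FOLLOW(<N>) = {$}.
None of these place a production in M[<N>, r].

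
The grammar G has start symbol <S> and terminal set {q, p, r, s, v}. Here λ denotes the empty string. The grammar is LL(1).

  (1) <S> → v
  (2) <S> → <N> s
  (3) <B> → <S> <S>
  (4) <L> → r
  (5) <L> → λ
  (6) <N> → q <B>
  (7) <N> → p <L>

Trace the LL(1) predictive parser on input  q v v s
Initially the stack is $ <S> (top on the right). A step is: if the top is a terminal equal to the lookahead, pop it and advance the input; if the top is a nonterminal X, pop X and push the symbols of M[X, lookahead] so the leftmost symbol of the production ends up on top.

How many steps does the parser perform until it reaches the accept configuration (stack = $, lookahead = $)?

step 1: stack=$ <S>  input=q v v s $  — expand <S> → <N> s
step 2: stack=$ s <N>  input=q v v s $  — expand <N> → q <B>
step 3: stack=$ s <B> q  input=q v v s $  — match q
step 4: stack=$ s <B>  input=v v s $  — expand <B> → <S> <S>
step 5: stack=$ s <S> <S>  input=v v s $  — expand <S> → v
step 6: stack=$ s <S> v  input=v v s $  — match v
step 7: stack=$ s <S>  input=v s $  — expand <S> → v
step 8: stack=$ s v  input=v s $  — match v
step 9: stack=$ s  input=s $  — match s
Accept reached after 9 steps.

9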